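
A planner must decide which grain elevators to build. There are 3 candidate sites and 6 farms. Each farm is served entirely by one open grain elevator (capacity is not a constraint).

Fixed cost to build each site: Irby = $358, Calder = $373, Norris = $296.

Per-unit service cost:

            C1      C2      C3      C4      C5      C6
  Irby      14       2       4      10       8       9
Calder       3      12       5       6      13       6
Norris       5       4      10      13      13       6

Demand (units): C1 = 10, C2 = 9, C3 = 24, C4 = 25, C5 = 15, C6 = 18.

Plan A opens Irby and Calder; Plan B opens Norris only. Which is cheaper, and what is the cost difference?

Plan B is cheaper by 3.

Plan A: {Irby, Calder}: C1→Calder 3·10=30, C2→Irby 2·9=18, C3→Irby 4·24=96, C4→Calder 6·25=150, C5→Irby 8·15=120, C6→Calder 6·18=108. Service 522; fixed 731; total 1253.
Plan B: {Norris}: C1→Norris 5·10=50, C2→Norris 4·9=36, C3→Norris 10·24=240, C4→Norris 13·25=325, C5→Norris 13·15=195, C6→Norris 6·18=108. Service 954; fixed 296; total 1250.
Difference: |1253 − 1250| = 3.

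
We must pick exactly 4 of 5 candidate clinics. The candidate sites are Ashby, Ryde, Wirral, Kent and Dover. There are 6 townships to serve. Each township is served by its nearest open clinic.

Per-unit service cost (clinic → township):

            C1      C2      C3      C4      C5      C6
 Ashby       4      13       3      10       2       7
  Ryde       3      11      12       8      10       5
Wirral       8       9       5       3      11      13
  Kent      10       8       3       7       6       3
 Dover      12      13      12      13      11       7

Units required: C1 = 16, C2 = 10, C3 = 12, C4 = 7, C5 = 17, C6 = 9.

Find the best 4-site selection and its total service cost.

With exactly 4 open, each township uses its cheapest among the chosen.
{Ashby, Ryde, Wirral, Kent}: C1→Ryde 3·16=48, C2→Kent 8·10=80, C3→Ashby 3·12=36, C4→Wirral 3·7=21, C5→Ashby 2·17=34, C6→Kent 3·9=27. Service cost 246.
{Ashby, Wirral, Kent, Dover}: service cost 262
{Ashby, Ryde, Wirral, Dover}: service cost 274
Among all 5 size-4 choices, {Ashby, Ryde, Wirral, Kent} is lowest.

Choose Ashby, Ryde, Wirral and Kent; total service cost 246.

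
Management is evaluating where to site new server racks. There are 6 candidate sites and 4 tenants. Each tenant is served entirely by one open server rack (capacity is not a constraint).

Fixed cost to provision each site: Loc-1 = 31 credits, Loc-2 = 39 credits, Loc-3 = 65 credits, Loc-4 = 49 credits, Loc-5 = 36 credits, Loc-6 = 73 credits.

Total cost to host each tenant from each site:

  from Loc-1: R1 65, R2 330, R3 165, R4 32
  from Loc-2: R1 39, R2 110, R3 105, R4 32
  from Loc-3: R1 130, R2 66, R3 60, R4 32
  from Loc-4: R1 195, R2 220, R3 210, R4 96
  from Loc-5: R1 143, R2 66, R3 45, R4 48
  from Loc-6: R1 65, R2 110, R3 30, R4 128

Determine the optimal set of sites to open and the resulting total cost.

For any fixed open set, each tenant goes to its cheapest open site; total = fixed + service.
{Loc-2, Loc-5}: R1→Loc-2 39, R2→Loc-5 66, R3→Loc-5 45, R4→Loc-2 32. Service 182; fixed 75; total 257.
{Loc-1, Loc-5}: R1→Loc-1 65, R2→Loc-5 66, R3→Loc-5 45, R4→Loc-1 32. Service 208; fixed 67; total 275.
{Loc-1, Loc-2, Loc-5}: service 182 + fixed 106 = 288
{Loc-1, Loc-2, Loc-3, Loc-4, Loc-5, Loc-6}: R1→Loc-2 39, R2→Loc-3 66, R3→Loc-6 30, R4→Loc-1 32. Service 167; fixed 293; total 460.
No other subset beats 257.

Open Loc-2 and Loc-5; minimum total cost 257.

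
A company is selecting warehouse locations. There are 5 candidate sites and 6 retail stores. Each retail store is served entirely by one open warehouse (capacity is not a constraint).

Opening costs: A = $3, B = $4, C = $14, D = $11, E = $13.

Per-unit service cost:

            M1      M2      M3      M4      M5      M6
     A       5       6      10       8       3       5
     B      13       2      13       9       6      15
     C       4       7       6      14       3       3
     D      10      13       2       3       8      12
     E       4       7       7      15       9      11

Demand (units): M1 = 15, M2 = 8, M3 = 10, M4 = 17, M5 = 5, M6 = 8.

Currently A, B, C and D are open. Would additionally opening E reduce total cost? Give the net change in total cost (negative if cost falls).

No — net change +13 (cost rises by 13).

Current service cost with {A, B, C, D}: 186.
Adding E: each retail store re-picks its cheapest; new service cost 186, saving 0.
Extra fixed cost: 13. Net change = 13 − 0 = 13.
(Totals: 218 → 231.)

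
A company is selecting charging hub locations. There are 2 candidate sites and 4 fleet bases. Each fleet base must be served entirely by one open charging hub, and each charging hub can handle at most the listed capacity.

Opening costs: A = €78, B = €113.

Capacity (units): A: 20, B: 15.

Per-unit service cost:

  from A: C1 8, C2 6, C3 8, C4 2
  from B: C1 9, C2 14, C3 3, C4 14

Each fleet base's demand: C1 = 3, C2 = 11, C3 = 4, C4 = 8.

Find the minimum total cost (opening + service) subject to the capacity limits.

Minimum total cost: 312

Open {A, B}: C1→B 9·3=27, C2→A 6·11=66, C3→B 3·4=12, C4→A 2·8=16.
Loads: A carries 19/20, B carries 7/15. Service 121; fixed 191; total 312.
Next best feasible plan costs 397.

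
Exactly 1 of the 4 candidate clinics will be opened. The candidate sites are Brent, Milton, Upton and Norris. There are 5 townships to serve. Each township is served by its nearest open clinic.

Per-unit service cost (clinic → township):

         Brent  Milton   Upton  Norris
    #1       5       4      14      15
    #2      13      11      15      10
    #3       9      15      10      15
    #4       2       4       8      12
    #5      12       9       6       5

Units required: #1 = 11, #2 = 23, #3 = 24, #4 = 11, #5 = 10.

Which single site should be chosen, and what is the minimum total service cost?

With exactly 1 open, each township uses its cheapest among the chosen.
{Brent}: #1→Brent 5·11=55, #2→Brent 13·23=299, #3→Brent 9·24=216, #4→Brent 2·11=22, #5→Brent 12·10=120. Service cost 712.
{Milton}: service cost 791
{Upton}: service cost 887
Among all 4 size-1 choices, {Brent} is lowest.

Choose Brent only; total service cost 712.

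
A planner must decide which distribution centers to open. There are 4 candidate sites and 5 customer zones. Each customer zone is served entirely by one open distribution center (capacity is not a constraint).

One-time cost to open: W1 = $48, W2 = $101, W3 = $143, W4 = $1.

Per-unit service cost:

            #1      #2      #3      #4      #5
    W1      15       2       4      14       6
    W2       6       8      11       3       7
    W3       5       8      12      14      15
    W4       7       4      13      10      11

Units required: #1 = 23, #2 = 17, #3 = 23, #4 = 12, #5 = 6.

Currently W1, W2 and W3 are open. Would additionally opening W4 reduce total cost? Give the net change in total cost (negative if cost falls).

Current service cost with {W1, W2, W3}: 313.
Adding W4: each customer zone re-picks its cheapest; new service cost 313, saving 0.
Extra fixed cost: 1. Net change = 1 − 0 = 1.
(Totals: 605 → 606.)

No — net change +1 (cost rises by 1).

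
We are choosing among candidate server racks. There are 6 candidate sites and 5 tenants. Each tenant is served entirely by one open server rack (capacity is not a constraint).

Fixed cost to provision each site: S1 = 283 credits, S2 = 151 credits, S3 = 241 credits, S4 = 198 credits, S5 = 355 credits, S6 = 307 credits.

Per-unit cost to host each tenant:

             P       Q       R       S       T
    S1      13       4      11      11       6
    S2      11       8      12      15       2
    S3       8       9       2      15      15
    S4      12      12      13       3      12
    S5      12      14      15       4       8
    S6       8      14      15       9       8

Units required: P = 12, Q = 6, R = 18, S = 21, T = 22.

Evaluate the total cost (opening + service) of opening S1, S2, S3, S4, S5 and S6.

Each tenant is assigned to its cheapest site among the open ones.
{S1, S2, S3, S4, S5, S6}: P→S3 8·12=96, Q→S1 4·6=24, R→S3 2·18=36, S→S4 3·21=63, T→S2 2·22=44. Service 263; fixed 1535; total 1798.

Total cost: 1798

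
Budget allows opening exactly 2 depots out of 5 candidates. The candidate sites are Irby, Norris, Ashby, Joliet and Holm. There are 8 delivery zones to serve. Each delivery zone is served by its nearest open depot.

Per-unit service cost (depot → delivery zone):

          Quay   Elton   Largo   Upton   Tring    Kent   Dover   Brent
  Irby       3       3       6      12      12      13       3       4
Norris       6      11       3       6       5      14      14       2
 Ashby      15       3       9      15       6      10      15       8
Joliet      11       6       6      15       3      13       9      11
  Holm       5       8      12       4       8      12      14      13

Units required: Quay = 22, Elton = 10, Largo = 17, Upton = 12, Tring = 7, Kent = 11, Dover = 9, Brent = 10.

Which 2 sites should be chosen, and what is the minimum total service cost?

Choose Irby and Norris; total service cost 444.

With exactly 2 open, each delivery zone uses its cheapest among the chosen.
{Irby, Norris}: Quay→Irby 3·22=66, Elton→Irby 3·10=30, Largo→Norris 3·17=51, Upton→Norris 6·12=72, Tring→Norris 5·7=35, Kent→Irby 13·11=143, Dover→Irby 3·9=27, Brent→Norris 2·10=20. Service cost 444.
{Irby, Holm}: service cost 501
{Irby, Ashby}: service cost 561
Among all 10 size-2 choices, {Irby, Norris} is lowest.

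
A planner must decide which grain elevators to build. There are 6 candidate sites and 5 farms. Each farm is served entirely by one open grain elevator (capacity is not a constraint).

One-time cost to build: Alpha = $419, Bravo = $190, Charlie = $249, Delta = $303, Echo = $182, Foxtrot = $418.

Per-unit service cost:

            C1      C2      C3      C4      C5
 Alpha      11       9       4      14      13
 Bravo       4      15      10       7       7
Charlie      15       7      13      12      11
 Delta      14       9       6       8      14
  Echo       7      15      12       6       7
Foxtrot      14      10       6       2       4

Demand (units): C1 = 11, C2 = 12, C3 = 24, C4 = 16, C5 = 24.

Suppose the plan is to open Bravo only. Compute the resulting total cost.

Each farm is assigned to its cheapest site among the open ones.
{Bravo}: C1→Bravo 4·11=44, C2→Bravo 15·12=180, C3→Bravo 10·24=240, C4→Bravo 7·16=112, C5→Bravo 7·24=168. Service 744; fixed 190; total 934.

Total cost: 934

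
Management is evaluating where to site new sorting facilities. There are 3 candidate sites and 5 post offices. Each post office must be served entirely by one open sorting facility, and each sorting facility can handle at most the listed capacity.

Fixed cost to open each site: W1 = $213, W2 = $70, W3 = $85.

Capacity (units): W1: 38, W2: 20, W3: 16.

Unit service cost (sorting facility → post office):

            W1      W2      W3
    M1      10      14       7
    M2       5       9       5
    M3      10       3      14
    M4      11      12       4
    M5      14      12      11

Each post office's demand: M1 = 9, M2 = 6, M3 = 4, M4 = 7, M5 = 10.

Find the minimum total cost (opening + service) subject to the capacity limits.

Minimum total cost: 432

Open {W2, W3}: M1→W3 7·9=63, M2→W2 9·6=54, M3→W2 3·4=12, M4→W3 4·7=28, M5→W2 12·10=120.
Loads: W2 carries 20/20, W3 carries 16/16. Service 277; fixed 155; total 432.
Next best feasible plan costs 517.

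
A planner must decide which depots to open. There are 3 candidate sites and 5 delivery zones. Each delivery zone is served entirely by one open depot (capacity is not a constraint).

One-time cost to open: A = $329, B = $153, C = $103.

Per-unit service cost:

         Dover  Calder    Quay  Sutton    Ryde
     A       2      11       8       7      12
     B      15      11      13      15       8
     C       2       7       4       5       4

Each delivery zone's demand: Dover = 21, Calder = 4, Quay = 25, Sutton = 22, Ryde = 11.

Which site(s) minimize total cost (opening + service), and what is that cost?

For any fixed open set, each delivery zone goes to its cheapest open site; total = fixed + service.
{C}: Dover→C 2·21=42, Calder→C 7·4=28, Quay→C 4·25=100, Sutton→C 5·22=110, Ryde→C 4·11=44. Service 324; fixed 103; total 427.
{B, C}: Dover→C 2·21=42, Calder→C 7·4=28, Quay→C 4·25=100, Sutton→C 5·22=110, Ryde→C 4·11=44. Service 324; fixed 256; total 580.
{A, C}: service 324 + fixed 432 = 756
{A, B, C}: service 324 + fixed 585 = 909
No other subset beats 427.

Open C only; minimum total cost 427.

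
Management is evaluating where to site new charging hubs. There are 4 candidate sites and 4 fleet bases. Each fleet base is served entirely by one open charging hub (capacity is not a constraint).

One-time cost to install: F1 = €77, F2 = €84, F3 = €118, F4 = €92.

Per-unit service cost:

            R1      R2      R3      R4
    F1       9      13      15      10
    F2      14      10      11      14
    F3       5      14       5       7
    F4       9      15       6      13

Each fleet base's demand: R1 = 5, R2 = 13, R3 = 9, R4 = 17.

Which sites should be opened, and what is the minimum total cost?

Open F3 only; minimum total cost 489.

For any fixed open set, each fleet base goes to its cheapest open site; total = fixed + service.
{F3}: R1→F3 5·5=25, R2→F3 14·13=182, R3→F3 5·9=45, R4→F3 7·17=119. Service 371; fixed 118; total 489.
{F2, F3}: service 319 + fixed 202 = 521
{F1, F3}: R1→F3 5·5=25, R2→F1 13·13=169, R3→F3 5·9=45, R4→F3 7·17=119. Service 358; fixed 195; total 553.
{F1, F2, F3, F4}: service 319 + fixed 371 = 690
No other subset beats 489.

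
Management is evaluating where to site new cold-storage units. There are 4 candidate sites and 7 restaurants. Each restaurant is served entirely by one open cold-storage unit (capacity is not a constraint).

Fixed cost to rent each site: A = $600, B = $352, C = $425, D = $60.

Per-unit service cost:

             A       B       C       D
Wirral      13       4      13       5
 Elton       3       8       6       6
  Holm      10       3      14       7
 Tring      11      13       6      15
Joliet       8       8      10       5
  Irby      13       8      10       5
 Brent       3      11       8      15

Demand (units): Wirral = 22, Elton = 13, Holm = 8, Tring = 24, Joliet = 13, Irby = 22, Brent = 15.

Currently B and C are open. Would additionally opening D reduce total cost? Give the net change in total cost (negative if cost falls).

Current service cost with {B, C}: 734.
Adding D: each restaurant re-picks its cheapest; new service cost 629, saving 105.
Extra fixed cost: 60. Net change = 60 − 105 = -45.
(Totals: 1511 → 1466.)

Yes — net change −45 (cost falls by 45).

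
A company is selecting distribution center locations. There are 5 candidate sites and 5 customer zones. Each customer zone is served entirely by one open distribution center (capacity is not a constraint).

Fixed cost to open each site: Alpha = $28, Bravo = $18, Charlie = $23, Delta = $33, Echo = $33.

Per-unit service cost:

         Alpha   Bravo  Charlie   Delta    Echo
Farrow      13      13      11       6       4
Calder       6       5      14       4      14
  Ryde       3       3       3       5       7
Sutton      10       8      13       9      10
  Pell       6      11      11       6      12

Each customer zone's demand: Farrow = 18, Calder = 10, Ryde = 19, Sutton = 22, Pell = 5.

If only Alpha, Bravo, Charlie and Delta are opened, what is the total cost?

Each customer zone is assigned to its cheapest site among the open ones.
{Alpha, Bravo, Charlie, Delta}: Farrow→Delta 6·18=108, Calder→Delta 4·10=40, Ryde→Alpha 3·19=57, Sutton→Bravo 8·22=176, Pell→Alpha 6·5=30. Service 411; fixed 102; total 513.

Total cost: 513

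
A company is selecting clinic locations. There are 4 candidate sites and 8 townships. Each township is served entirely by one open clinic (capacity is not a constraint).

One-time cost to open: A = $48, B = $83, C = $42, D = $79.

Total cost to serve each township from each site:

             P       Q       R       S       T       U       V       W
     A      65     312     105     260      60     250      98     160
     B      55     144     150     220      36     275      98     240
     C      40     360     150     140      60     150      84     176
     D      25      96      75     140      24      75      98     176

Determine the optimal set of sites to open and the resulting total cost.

For any fixed open set, each township goes to its cheapest open site; total = fixed + service.
{D}: P→D 25, Q→D 96, R→D 75, S→D 140, T→D 24, U→D 75, V→D 98, W→D 176. Service 709; fixed 79; total 788.
{C, D}: service 695 + fixed 121 = 816
{A, D}: P→D 25, Q→D 96, R→D 75, S→D 140, T→D 24, U→D 75, V→A 98, W→A 160. Service 693; fixed 127; total 820.
{A, B, C, D}: service 679 + fixed 252 = 931
(All 15 nonempty subsets were checked; D only is lowest.)

Open D only; minimum total cost 788.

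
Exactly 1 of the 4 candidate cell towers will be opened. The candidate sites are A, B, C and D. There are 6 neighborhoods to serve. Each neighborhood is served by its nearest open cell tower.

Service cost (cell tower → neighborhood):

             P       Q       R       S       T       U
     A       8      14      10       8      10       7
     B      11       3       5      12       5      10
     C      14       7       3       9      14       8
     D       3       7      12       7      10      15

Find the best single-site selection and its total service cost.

Choose B only; total service cost 46.

With exactly 1 open, each neighborhood uses its cheapest among the chosen.
{B}: P→B 11, Q→B 3, R→B 5, S→B 12, T→B 5, U→B 10. Service cost 46.
{D}: service cost 54
{C}: service cost 55
Among all 4 size-1 choices, {B} is lowest.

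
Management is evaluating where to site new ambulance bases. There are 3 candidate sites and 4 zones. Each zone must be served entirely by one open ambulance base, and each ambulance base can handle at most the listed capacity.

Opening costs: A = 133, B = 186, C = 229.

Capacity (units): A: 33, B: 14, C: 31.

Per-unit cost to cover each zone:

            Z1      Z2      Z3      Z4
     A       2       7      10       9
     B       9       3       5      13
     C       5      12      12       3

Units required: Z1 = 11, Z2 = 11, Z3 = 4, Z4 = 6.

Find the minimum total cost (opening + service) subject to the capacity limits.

Minimum total cost: 326

Open {A}: Z1→A 2·11=22, Z2→A 7·11=77, Z3→A 10·4=40, Z4→A 9·6=54.
Loads: A carries 32/33. Service 193; fixed 133; total 326.
Next best feasible plan costs 468.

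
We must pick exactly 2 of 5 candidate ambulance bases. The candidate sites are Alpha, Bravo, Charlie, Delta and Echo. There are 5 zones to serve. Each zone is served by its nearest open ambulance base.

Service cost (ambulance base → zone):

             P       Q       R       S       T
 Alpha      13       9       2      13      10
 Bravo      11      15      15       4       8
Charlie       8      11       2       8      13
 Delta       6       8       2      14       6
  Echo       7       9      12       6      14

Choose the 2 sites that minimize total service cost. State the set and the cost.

With exactly 2 open, each zone uses its cheapest among the chosen.
{Bravo, Delta}: P→Delta 6, Q→Delta 8, R→Delta 2, S→Bravo 4, T→Delta 6. Service cost 26.
{Delta, Echo}: service cost 28
{Charlie, Delta}: service cost 30
Among all 10 size-2 choices, {Bravo, Delta} is lowest.

Choose Bravo and Delta; total service cost 26.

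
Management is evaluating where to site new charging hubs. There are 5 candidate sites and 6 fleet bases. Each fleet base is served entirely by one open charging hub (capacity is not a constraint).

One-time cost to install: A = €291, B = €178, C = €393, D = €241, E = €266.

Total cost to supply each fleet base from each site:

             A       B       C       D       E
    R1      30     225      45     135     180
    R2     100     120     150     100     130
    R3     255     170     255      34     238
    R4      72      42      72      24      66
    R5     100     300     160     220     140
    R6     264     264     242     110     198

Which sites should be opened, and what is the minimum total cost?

For any fixed open set, each fleet base goes to its cheapest open site; total = fixed + service.
{D}: R1→D 135, R2→D 100, R3→D 34, R4→D 24, R5→D 220, R6→D 110. Service 623; fixed 241; total 864.
{A, D}: R1→A 30, R2→A 100, R3→D 34, R4→D 24, R5→A 100, R6→D 110. Service 398; fixed 532; total 930.
{B, D}: service 623 + fixed 419 = 1042
{A, B, C, D, E}: R1→A 30, R2→A 100, R3→D 34, R4→D 24, R5→A 100, R6→D 110. Service 398; fixed 1369; total 1767.
No other subset beats 864.

Open D only; minimum total cost 864.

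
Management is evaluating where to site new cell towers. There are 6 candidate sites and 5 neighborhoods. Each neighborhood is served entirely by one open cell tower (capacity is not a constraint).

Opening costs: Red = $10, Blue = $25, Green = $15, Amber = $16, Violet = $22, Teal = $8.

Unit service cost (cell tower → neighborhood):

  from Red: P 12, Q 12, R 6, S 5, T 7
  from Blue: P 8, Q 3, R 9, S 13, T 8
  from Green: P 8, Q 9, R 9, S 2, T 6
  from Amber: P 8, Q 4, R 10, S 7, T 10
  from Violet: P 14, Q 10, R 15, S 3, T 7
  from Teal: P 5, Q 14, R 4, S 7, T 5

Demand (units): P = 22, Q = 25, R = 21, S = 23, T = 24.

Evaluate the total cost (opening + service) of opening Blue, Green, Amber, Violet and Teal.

Each neighborhood is assigned to its cheapest site among the open ones.
{Blue, Green, Amber, Violet, Teal}: P→Teal 5·22=110, Q→Blue 3·25=75, R→Teal 4·21=84, S→Green 2·23=46, T→Teal 5·24=120. Service 435; fixed 86; total 521.

Total cost: 521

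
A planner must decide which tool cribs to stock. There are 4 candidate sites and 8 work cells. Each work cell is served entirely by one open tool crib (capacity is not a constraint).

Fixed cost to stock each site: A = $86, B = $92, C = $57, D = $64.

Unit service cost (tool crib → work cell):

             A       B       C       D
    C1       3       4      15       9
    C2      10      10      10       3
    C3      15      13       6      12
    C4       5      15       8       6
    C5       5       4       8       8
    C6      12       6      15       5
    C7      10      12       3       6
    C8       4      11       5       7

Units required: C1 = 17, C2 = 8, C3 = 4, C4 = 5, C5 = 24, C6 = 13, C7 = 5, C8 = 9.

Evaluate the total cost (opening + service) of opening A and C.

Each work cell is assigned to its cheapest site among the open ones.
{A, C}: C1→A 3·17=51, C2→A 10·8=80, C3→C 6·4=24, C4→A 5·5=25, C5→A 5·24=120, C6→A 12·13=156, C7→C 3·5=15, C8→A 4·9=36. Service 507; fixed 143; total 650.

Total cost: 650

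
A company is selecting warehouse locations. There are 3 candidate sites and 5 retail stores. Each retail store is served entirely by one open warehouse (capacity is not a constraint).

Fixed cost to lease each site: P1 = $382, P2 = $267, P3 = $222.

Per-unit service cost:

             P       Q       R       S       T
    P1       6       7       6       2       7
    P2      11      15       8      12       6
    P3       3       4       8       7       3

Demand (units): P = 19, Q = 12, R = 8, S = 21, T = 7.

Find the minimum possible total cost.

Minimum total cost: 559

For any fixed open set, each retail store goes to its cheapest open site; total = fixed + service.
{P3}: P→P3 3·19=57, Q→P3 4·12=48, R→P3 8·8=64, S→P3 7·21=147, T→P3 3·7=21. Service 337; fixed 222; total 559.
{P1}: P→P1 6·19=114, Q→P1 7·12=84, R→P1 6·8=48, S→P1 2·21=42, T→P1 7·7=49. Service 337; fixed 382; total 719.
{P1, P3}: P→P3 3·19=57, Q→P3 4·12=48, R→P1 6·8=48, S→P1 2·21=42, T→P3 3·7=21. Service 216; fixed 604; total 820.
{P1, P2, P3}: P→P3 3·19=57, Q→P3 4·12=48, R→P1 6·8=48, S→P1 2·21=42, T→P3 3·7=21. Service 216; fixed 871; total 1087.
(All 7 nonempty subsets were checked; P3 only is lowest.)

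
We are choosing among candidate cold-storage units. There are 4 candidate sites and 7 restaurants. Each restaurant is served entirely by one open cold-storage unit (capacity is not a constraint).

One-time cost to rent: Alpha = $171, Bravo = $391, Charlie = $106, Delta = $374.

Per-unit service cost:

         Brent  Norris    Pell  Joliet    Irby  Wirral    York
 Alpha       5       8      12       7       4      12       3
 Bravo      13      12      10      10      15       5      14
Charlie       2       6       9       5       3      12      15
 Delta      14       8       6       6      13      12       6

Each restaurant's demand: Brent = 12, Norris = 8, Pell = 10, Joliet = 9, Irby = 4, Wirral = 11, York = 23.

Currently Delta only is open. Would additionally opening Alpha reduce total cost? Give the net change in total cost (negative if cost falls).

Yes — net change −42 (cost falls by 42).

Current service cost with {Delta}: 668.
Adding Alpha: each restaurant re-picks its cheapest; new service cost 455, saving 213.
Extra fixed cost: 171. Net change = 171 − 213 = -42.
(Totals: 1042 → 1000.)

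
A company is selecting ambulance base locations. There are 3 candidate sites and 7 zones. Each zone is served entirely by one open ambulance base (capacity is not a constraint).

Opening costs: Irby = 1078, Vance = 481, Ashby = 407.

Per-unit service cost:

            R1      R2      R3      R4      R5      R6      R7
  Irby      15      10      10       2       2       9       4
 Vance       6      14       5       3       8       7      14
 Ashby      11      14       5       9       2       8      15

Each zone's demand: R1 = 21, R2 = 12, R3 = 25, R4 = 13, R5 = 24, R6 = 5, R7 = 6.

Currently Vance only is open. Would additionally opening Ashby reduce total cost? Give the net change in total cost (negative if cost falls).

No — net change +263 (cost rises by 263).

Current service cost with {Vance}: 769.
Adding Ashby: each zone re-picks its cheapest; new service cost 625, saving 144.
Extra fixed cost: 407. Net change = 407 − 144 = 263.
(Totals: 1250 → 1513.)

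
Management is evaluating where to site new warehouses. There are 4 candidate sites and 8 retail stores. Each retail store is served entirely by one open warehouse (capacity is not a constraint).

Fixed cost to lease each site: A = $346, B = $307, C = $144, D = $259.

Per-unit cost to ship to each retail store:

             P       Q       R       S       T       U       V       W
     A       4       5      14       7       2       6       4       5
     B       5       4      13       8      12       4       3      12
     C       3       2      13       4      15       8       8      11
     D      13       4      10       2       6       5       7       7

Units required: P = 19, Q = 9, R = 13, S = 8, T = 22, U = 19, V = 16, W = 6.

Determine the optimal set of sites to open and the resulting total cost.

Open A only; minimum total cost 957.

For any fixed open set, each retail store goes to its cheapest open site; total = fixed + service.
{A}: P→A 4·19=76, Q→A 5·9=45, R→A 14·13=182, S→A 7·8=56, T→A 2·22=44, U→A 6·19=114, V→A 4·16=64, W→A 5·6=30. Service 611; fixed 346; total 957.
{C, D}: service 602 + fixed 403 = 1005
{A, C}: P→C 3·19=57, Q→C 2·9=18, R→C 13·13=169, S→C 4·8=32, T→A 2·22=44, U→A 6·19=114, V→A 4·16=64, W→A 5·6=30. Service 528; fixed 490; total 1018.
{A, B, C, D}: service 419 + fixed 1056 = 1475
No other subset beats 957.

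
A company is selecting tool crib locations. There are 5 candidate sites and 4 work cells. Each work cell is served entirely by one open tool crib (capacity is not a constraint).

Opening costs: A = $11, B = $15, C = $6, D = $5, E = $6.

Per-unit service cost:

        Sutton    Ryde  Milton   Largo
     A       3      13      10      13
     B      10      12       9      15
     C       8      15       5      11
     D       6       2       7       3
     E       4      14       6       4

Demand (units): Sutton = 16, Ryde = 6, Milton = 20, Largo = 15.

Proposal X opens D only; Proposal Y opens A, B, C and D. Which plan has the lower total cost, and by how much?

Proposal X: {D}: Sutton→D 6·16=96, Ryde→D 2·6=12, Milton→D 7·20=140, Largo→D 3·15=45. Service 293; fixed 5; total 298.
Proposal Y: {A, B, C, D}: Sutton→A 3·16=48, Ryde→D 2·6=12, Milton→C 5·20=100, Largo→D 3·15=45. Service 205; fixed 37; total 242.
Difference: |298 − 242| = 56.

Proposal Y is cheaper by 56.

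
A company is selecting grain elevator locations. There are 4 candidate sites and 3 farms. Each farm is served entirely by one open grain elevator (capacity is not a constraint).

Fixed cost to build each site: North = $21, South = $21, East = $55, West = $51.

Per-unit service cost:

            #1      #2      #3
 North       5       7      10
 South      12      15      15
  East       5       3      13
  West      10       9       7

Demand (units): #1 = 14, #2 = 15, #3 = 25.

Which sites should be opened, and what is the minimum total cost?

Open East and West; minimum total cost 396.

For any fixed open set, each farm goes to its cheapest open site; total = fixed + service.
{East, West}: #1→East 5·14=70, #2→East 3·15=45, #3→West 7·25=175. Service 290; fixed 106; total 396.
{North, East, West}: #1→North 5·14=70, #2→East 3·15=45, #3→West 7·25=175. Service 290; fixed 127; total 417.
{South, East, West}: #1→East 5·14=70, #2→East 3·15=45, #3→West 7·25=175. Service 290; fixed 127; total 417.
{North, South, East, West}: service 290 + fixed 148 = 438
No other subset beats 396.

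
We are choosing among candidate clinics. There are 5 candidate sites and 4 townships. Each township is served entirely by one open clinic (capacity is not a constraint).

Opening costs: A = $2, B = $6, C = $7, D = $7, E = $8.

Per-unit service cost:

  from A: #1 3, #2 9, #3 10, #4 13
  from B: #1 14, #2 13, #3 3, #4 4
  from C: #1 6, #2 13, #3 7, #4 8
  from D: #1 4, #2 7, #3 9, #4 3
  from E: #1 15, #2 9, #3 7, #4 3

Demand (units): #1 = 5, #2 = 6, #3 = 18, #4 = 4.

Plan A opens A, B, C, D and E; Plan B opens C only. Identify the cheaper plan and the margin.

Plan A is cheaper by 120.

Plan A: {A, B, C, D, E}: #1→A 3·5=15, #2→D 7·6=42, #3→B 3·18=54, #4→D 3·4=12. Service 123; fixed 30; total 153.
Plan B: {C}: #1→C 6·5=30, #2→C 13·6=78, #3→C 7·18=126, #4→C 8·4=32. Service 266; fixed 7; total 273.
Difference: |153 − 273| = 120.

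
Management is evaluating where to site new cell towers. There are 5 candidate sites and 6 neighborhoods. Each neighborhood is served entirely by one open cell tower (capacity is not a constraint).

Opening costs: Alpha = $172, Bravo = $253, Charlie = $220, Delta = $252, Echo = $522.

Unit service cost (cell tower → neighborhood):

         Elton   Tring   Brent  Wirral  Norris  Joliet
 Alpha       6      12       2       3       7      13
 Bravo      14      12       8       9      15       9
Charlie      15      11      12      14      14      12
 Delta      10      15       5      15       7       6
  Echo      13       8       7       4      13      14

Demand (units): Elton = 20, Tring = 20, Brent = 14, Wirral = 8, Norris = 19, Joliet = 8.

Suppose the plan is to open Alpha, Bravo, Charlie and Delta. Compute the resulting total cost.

Total cost: 1470

Each neighborhood is assigned to its cheapest site among the open ones.
{Alpha, Bravo, Charlie, Delta}: Elton→Alpha 6·20=120, Tring→Charlie 11·20=220, Brent→Alpha 2·14=28, Wirral→Alpha 3·8=24, Norris→Alpha 7·19=133, Joliet→Delta 6·8=48. Service 573; fixed 897; total 1470.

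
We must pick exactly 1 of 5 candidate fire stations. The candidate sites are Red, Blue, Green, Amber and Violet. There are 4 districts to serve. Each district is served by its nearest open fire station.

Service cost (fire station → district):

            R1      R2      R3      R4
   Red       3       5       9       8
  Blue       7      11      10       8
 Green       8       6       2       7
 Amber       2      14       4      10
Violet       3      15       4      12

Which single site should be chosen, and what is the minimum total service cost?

With exactly 1 open, each district uses its cheapest among the chosen.
{Green}: R1→Green 8, R2→Green 6, R3→Green 2, R4→Green 7. Service cost 23.
{Red}: service cost 25
{Amber}: service cost 30
Among all 5 size-1 choices, {Green} is lowest.

Choose Green only; total service cost 23.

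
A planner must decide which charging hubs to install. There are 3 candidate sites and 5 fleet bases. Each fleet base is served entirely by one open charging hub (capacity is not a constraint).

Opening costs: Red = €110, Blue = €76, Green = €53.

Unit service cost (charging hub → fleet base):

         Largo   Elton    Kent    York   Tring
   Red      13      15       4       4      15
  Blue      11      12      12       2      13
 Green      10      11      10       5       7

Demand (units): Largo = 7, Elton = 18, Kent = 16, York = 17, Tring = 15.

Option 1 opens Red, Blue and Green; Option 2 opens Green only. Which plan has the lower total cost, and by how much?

Option 1: {Red, Blue, Green}: Largo→Green 10·7=70, Elton→Green 11·18=198, Kent→Red 4·16=64, York→Blue 2·17=34, Tring→Green 7·15=105. Service 471; fixed 239; total 710.
Option 2: {Green}: Largo→Green 10·7=70, Elton→Green 11·18=198, Kent→Green 10·16=160, York→Green 5·17=85, Tring→Green 7·15=105. Service 618; fixed 53; total 671.
Difference: |710 − 671| = 39.

Option 2 is cheaper by 39.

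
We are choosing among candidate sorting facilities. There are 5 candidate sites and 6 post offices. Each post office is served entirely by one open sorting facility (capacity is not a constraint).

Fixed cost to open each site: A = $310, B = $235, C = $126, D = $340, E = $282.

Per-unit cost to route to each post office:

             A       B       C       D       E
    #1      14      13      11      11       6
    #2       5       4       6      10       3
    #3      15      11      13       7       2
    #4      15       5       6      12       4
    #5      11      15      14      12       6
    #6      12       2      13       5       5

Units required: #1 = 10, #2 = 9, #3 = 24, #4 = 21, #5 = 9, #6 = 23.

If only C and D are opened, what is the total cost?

Total cost: 1147

Each post office is assigned to its cheapest site among the open ones.
{C, D}: #1→C 11·10=110, #2→C 6·9=54, #3→D 7·24=168, #4→C 6·21=126, #5→D 12·9=108, #6→D 5·23=115. Service 681; fixed 466; total 1147.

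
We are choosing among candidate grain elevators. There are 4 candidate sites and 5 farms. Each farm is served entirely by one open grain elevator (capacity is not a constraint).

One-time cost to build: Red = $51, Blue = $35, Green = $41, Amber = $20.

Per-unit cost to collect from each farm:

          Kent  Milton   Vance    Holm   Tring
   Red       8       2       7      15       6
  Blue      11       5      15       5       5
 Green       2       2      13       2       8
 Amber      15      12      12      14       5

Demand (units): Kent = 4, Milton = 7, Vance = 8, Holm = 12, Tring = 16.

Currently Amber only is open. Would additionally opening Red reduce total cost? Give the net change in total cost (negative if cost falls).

Current service cost with {Amber}: 488.
Adding Red: each farm re-picks its cheapest; new service cost 350, saving 138.
Extra fixed cost: 51. Net change = 51 − 138 = -87.
(Totals: 508 → 421.)

Yes — net change −87 (cost falls by 87).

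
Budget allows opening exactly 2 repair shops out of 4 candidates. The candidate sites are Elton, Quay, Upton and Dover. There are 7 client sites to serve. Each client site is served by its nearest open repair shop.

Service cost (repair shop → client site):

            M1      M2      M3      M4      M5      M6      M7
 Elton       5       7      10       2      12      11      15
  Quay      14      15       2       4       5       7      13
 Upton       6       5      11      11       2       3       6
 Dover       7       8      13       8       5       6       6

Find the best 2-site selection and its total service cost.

Choose Quay and Upton; total service cost 28.

With exactly 2 open, each client site uses its cheapest among the chosen.
{Quay, Upton}: M1→Upton 6, M2→Upton 5, M3→Quay 2, M4→Quay 4, M5→Upton 2, M6→Upton 3, M7→Upton 6. Service cost 28.
{Elton, Upton}: service cost 33
{Quay, Dover}: service cost 38
Among all 6 size-2 choices, {Quay, Upton} is lowest.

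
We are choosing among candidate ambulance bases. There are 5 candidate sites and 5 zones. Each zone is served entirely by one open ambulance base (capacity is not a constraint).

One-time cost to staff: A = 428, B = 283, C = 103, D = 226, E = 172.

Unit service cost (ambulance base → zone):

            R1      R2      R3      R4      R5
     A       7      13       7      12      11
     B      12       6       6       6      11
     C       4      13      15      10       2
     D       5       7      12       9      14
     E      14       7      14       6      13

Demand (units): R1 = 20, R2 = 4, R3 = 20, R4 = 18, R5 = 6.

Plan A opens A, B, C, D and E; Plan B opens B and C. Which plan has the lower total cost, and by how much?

Plan A: {A, B, C, D, E}: R1→C 4·20=80, R2→B 6·4=24, R3→B 6·20=120, R4→B 6·18=108, R5→C 2·6=12. Service 344; fixed 1212; total 1556.
Plan B: {B, C}: R1→C 4·20=80, R2→B 6·4=24, R3→B 6·20=120, R4→B 6·18=108, R5→C 2·6=12. Service 344; fixed 386; total 730.
Difference: |1556 − 730| = 826.

Plan B is cheaper by 826.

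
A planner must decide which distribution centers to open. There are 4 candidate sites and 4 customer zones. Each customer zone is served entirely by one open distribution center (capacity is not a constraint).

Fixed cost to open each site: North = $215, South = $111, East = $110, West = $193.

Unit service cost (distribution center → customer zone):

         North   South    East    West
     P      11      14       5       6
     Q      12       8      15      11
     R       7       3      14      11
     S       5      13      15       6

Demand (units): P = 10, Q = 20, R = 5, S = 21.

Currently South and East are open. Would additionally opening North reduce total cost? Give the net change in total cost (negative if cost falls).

Current service cost with {South, East}: 498.
Adding North: each customer zone re-picks its cheapest; new service cost 330, saving 168.
Extra fixed cost: 215. Net change = 215 − 168 = 47.
(Totals: 719 → 766.)

No — net change +47 (cost rises by 47).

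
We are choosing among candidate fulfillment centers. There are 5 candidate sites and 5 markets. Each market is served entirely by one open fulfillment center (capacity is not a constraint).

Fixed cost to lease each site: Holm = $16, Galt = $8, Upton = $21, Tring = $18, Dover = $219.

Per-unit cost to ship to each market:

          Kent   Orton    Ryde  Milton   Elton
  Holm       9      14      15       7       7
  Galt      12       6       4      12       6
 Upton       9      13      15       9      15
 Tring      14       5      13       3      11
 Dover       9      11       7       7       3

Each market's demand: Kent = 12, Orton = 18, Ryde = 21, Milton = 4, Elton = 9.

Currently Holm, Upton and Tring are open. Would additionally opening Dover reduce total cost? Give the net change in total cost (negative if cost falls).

Current service cost with {Holm, Upton, Tring}: 546.
Adding Dover: each market re-picks its cheapest; new service cost 384, saving 162.
Extra fixed cost: 219. Net change = 219 − 162 = 57.
(Totals: 601 → 658.)

No — net change +57 (cost rises by 57).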